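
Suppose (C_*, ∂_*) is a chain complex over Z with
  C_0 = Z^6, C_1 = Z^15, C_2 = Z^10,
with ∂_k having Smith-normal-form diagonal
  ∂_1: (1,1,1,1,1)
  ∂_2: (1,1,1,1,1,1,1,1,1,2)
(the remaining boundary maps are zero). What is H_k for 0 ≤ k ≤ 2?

H_0 ≅ Z,  H_1 ≅ Z/2,  H_2 = 0.

H_0: b_0 = 6 − 0 − 5 = 1; torsion from ∂_1 factors > 1: none. So H_0 ≅ Z.
H_1: b_1 = 15 − 5 − 10 = 0; torsion from ∂_2 factors > 1: [2]. So H_1 ≅ Z/2.
H_2: b_2 = 10 − 10 − 0 = 0; torsion from ∂_3 factors > 1: none. So H_2 ≅ 0.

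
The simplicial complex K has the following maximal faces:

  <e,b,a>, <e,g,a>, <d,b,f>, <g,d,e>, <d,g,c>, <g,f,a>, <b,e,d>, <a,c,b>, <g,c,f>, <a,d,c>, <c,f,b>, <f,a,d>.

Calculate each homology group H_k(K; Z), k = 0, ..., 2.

K has 7 vertices, 18 edges, 12 triangles.
rank ∂_0 = 0, rank ∂_1 = 6 ⇒ b_0 = 7 − 0 − 6 = 1; all invariant factors of ∂_1 are 1 so no torsion. So H_0 = Z.
rank ∂_1 = 6, rank ∂_2 = 12 ⇒ b_1 = 18 − 6 − 12 = 0; ∂_2 has invariant factor(s) [2] giving torsion. So H_1 = Z/2.
rank ∂_2 = 12, rank ∂_3 = 0 ⇒ b_2 = 12 − 12 − 0 = 0. So H_2 = 0.

H_0 = Z,  H_1 = Z/2,  H_2 = 0.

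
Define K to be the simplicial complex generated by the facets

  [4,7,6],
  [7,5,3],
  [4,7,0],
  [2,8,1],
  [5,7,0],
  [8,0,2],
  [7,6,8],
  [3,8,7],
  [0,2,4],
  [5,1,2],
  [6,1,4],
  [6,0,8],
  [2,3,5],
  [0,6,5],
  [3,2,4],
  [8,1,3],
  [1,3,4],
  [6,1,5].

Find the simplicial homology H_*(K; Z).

K has 9 vertices, 27 edges, 18 triangles.
rank ∂_0 = 0, rank ∂_1 = 8 ⇒ b_0 = 9 − 0 − 8 = 1; all invariant factors of ∂_1 are 1 so no torsion. So H_0 ≅ Z.
rank ∂_1 = 8, rank ∂_2 = 18 ⇒ b_1 = 27 − 8 − 18 = 1; ∂_2 has invariant factor(s) [2] giving torsion. So H_1 ≅ Z ⊕ Z/2Z.
rank ∂_2 = 18, rank ∂_3 = 0 ⇒ b_2 = 18 − 18 − 0 = 0. So H_2 ≅ 0.

H_0 ≅ Z,  H_1 ≅ Z ⊕ Z/2Z,  H_2 = 0.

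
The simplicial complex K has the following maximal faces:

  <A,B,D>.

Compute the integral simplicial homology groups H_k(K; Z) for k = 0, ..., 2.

K has 3 vertices, 3 edges, 1 triangle.
rank ∂_0 = 0, rank ∂_1 = 2 ⇒ b_0 = 3 − 0 − 2 = 1; all invariant factors of ∂_1 are 1 so no torsion. So H_0 ≅ Z.
rank ∂_1 = 2, rank ∂_2 = 1 ⇒ b_1 = 3 − 2 − 1 = 0; all invariant factors of ∂_2 are 1 so no torsion. So H_1 ≅ 0.
rank ∂_2 = 1, rank ∂_3 = 0 ⇒ b_2 = 1 − 1 − 0 = 0. So H_2 ≅ 0.

H_0 ≅ Z,  H_1 = 0,  H_2 = 0.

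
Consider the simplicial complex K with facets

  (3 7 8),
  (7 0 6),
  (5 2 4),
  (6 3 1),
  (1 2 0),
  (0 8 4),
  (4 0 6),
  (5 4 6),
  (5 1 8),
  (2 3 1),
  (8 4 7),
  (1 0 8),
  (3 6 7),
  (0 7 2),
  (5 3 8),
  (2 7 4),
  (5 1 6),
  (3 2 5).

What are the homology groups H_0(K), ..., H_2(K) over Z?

Order the vertices as 0 < 1 < 2 < 3 < 4 < 5 < 6 < 7 < 8. Listing each simplex with vertices in this order, K has dimension 2 with simplices:

  0-simplices (9): [0], [1], [2], [3], [4], [5], [6], [7], [8]
  1-simplices (27): (27 of them)
  2-simplices (18): [0,1,2], [0,1,8], [0,2,7], [0,4,6], [0,4,8], [0,6,7], [1,2,3], [1,3,6], [1,5,6], [1,5,8], [2,3,5], [2,4,5], [2,4,7], [3,5,8], [3,6,7], [3,7,8], [4,5,6], [4,7,8]

Hence C_0 ≅ Z^9, C_1 ≅ Z^27, C_2 ≅ Z^18.

∂_1: C_1 → C_0 sends each edge [p,q] (with p < q) to q − p.
As a 9×27 matrix over Z this has rank 8, with invariant factors (1,1,1,1,1,1,1,1).

∂_2: C_2 → C_1 sends each 2-simplex [p,q,r] to [q,r] − [p,r] + [p,q]. For instance
  ∂[2,4,7] = [4,7] − [2,7] + [2,4],
  ∂[2,3,5] = [3,5] − [2,5] + [2,3].
As a 27×18 matrix over Z this has rank 18, with invariant factors (1,1,1,1,1,1,1,1,1,1,1,1,1,1,1,1,1,2).

Reading off H_k = ker ∂_k / im ∂_{k+1}:

  H_0: rank C_0 − rank ∂_1 = 9 − 8 = 1, and the invariant factors of ∂_1 are all 1, so H_0 ≅ Z.
  H_1: rank ker ∂_1 − rank ∂_2 = (27 − 8) − 18 = 1, and ∂_2 has invariant factor 2 > 1, so H_1 ≅ Z ⊕ Z_2.
  H_2: rank ker ∂_2 − rank ∂_3 = (18 − 18) − 0 = 0, and there is no ∂_3, so H_2 ≅ 0.

As a check, the Euler characteristic is 9 − 27 + 18 = 0, which agrees with 1 − 1 + 0 = 0.

H_0 = Z,  H_1 = Z ⊕ Z_2,  H_2 = 0.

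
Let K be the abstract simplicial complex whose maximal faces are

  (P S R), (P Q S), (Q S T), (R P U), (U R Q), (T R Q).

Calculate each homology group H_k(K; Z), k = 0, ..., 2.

Take the total order P < Q < R < S < T < U on the vertex set. Then K (dimension 2) consists of the simplices:

  0-simplices (6): P, Q, R, S, T, U
  1-simplices (12): PQ, PR, PS, PU, QR, QS, QT, QU, RS, RT, RU, ST
  2-simplices (6): PQS, PRS, PRU, QRT, QRU, QST

Hence C_0 ≅ Z^6, C_1 ≅ Z^12, C_2 ≅ Z^6.

∂_1: C_1 → C_0 is given by ∂[p,q] = [q] − [p]. For instance
  ∂QT = T − Q.
As a 6×12 matrix over Z this has rank 5, with invariant factors (1,1,1,1,1).

Boundary ∂_2: C_2 → C_1 acts by ∂[p,q,r] = [q,r] − [p,r] + [p,q]. For instance
  ∂PRU = RU − PU + PR,
  ∂QRT = RT − QT + QR.
As a 12×6 matrix over Z this has rank 6, with invariant factors (1,1,1,1,1,1).

From H_k ≅ ker(∂_k) / im(∂_{k+1}) we obtain:

  H_0: rank C_0 − rank ∂_1 = 6 − 5 = 1, and the invariant factors of ∂_1 are all 1, so H_0 ≅ Z.
  H_1: rank ker ∂_1 − rank ∂_2 = (12 − 5) − 6 = 1, and the invariant factors of ∂_2 are all 1, so H_1 ≅ Z.
  H_2: rank ker ∂_2 − rank ∂_3 = (6 − 6) − 0 = 0, and there is no ∂_3, so H_2 ≅ 0.

H_0 ≅ Z,  H_1 ≅ Z,  H_2 = 0.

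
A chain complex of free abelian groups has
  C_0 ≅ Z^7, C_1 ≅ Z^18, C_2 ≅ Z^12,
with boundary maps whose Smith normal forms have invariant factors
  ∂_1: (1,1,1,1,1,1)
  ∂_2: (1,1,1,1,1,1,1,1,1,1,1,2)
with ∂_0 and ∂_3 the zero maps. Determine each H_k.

H_0 = Z,  H_1 = Z/2,  H_2 = 0.

H_0: b_0 = 7 − 0 − 6 = 1; torsion from ∂_1 factors > 1: none. So H_0 = Z.
H_1: b_1 = 18 − 6 − 12 = 0; torsion from ∂_2 factors > 1: [2]. So H_1 = Z/2.
H_2: b_2 = 12 − 12 − 0 = 0; torsion from ∂_3 factors > 1: none. So H_2 = 0.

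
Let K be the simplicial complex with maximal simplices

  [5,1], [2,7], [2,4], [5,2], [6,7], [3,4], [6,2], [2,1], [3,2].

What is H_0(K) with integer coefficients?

We work with the vertex ordering 1 < 2 < 3 < 4 < 5 < 6 < 7. The simplices of K, each written with vertices in increasing order, are:

  0-simplices (7): [1], [2], [3], [4], [5], [6], [7]
  1-simplices (9): [1,2], [1,5], [2,3], [2,4], [2,5], [2,6], [2,7], [3,4], [6,7]

Hence C_0 ≅ Z^7, C_1 ≅ Z^9.

Boundary ∂_1: C_1 → C_0 is given by ∂[p,q] = [q] − [p].
The resulting 7×9 matrix has rank 6, and its Smith normal form has invariant factors (1,1,1,1,1,1).

Reading off H_k = ker ∂_k / im ∂_{k+1}:

  H_0: rank C_0 − rank ∂_1 = 7 − 6 = 1, and the invariant factors of ∂_1 are all 1, so H_0 = Z.

H_0 = Z.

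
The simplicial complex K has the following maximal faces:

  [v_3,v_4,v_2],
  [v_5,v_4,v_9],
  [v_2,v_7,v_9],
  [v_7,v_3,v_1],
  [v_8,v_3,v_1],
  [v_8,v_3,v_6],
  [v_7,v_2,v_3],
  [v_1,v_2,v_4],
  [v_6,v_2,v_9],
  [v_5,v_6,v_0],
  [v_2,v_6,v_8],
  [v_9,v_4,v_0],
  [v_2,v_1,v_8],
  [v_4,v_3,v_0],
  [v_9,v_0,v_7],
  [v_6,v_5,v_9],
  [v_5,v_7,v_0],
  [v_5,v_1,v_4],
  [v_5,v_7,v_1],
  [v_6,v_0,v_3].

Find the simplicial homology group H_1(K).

Take the total order v_0 < v_1 < v_2 < v_3 < v_4 < v_5 < v_6 < v_7 < v_8 < v_9 on the vertex set. Then K (dimension 2) consists of the simplices:

  0-simplices (10): [v_0], [v_1], [v_2], [v_3], [v_4], [v_5], [v_6], [v_7], [v_8], [v_9]
  1-simplices (30): (30 of them)
  2-simplices (20): (20 of them)

so the chain groups are C_0 ≅ Z^10, C_1 ≅ Z^30, C_2 ≅ Z^20.

∂_1: C_1 → C_0 sends each edge [p,q] (with p < q) to q − p. For instance
  ∂[v_0,v_9] = [v_9] − [v_0].
As a 10×30 matrix over Z this has rank 9, with invariant factors (1,1,1,1,1,1,1,1,1).

The boundary map ∂_2: C_2 → C_1 acts by ∂[p,q,r] = [q,r] − [p,r] + [p,q]. For instance
  ∂[v_2,v_6,v_8] = [v_6,v_8] − [v_2,v_8] + [v_2,v_6],
  ∂[v_0,v_4,v_9] = [v_4,v_9] − [v_0,v_9] + [v_0,v_4].
The resulting 30×20 matrix has rank 20, and its Smith normal form has invariant factors (1,1,1,1,1,1,1,1,1,1,1,1,1,1,1,1,1,1,1,2).

Reading off H_k = ker ∂_k / im ∂_{k+1}:

  H_1: rank ker ∂_1 − rank ∂_2 = (30 − 9) − 20 = 1, and ∂_2 has invariant factor 2 > 1, so H_1 = Z ⊕ Z_2.

(K is a triangulation of the Klein bottle.)

H_1 = Z ⊕ Z_2.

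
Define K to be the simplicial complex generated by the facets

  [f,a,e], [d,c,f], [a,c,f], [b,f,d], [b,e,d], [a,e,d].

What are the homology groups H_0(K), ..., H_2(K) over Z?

Order the vertices as a < b < c < d < e < f. Listing each simplex with vertices in this order, K has dimension 2 with simplices:

  0-simplices (6): a, b, c, d, e, f
  1-simplices (12): ac, ad, ae, af, bd, be, bf, cd, cf, de, df, ef
  2-simplices (6): acf, ade, aef, bde, bdf, cdf

so the chain groups are C_0 ≅ Z^6, C_1 ≅ Z^12, C_2 ≅ Z^6.

∂_1: C_1 → C_0 is given by ∂[p,q] = [q] − [p]. For instance
  ∂cd = d − c.
As a 6×12 matrix over Z this has rank 5, with invariant factors (1,1,1,1,1).

The boundary map ∂_2: C_2 → C_1 maps a triangle to the signed sum of its edges. For instance
  ∂bde = de − be + bd,
  ∂ade = de − ae + ad.
The resulting 12×6 matrix has rank 6, and its Smith normal form has invariant factors (1,1,1,1,1,1).

Computing H_k = (kernel of ∂_k) / (image of ∂_{k+1}):

  H_0: rank C_0 − rank ∂_1 = 6 − 5 = 1, and the invariant factors of ∂_1 are all 1, so H_0 = Z.
  H_1: rank ker ∂_1 − rank ∂_2 = (12 − 5) − 6 = 1, and the invariant factors of ∂_2 are all 1, so H_1 = Z.
  H_2: rank ker ∂_2 − rank ∂_3 = (6 − 6) − 0 = 0, and there is no ∂_3, so H_2 = 0.

As a check, the Euler characteristic is 6 − 12 + 6 = 0, which agrees with 1 − 1 + 0 = 0.
(K is a triangulation of the cylinder S^1 x I.)

H_0 = Z,  H_1 = Z,  H_2 = 0.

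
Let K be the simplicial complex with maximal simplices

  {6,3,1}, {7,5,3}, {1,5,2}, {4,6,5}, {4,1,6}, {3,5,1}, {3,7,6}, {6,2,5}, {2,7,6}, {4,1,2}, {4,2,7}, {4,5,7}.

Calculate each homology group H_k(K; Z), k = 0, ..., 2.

H_0 = Z,  H_1 = Z/2,  H_2 = 0.

We work with the vertex ordering 1 < 2 < 3 < 4 < 5 < 6 < 7. The simplices of K, each written with vertices in increasing order, are:

  0-simplices (7): [1], [2], [3], [4], [5], [6], [7]
  1-simplices (18): [1,2], [1,3], [1,4], [1,5], [1,6], [2,4], [2,5], [2,6], [2,7], [3,5], [3,6], [3,7], [4,5], [4,6], [4,7], [5,6], [5,7], [6,7]
  2-simplices (12): [1,2,4], [1,2,5], [1,3,5], [1,3,6], [1,4,6], [2,4,7], [2,5,6], [2,6,7], [3,5,7], [3,6,7], [4,5,6], [4,5,7]

so the chain groups are C_0 ≅ Z^7, C_1 ≅ Z^18, C_2 ≅ Z^12.

∂_1: C_1 → C_0 is given by ∂[p,q] = [q] − [p]. For instance
  ∂[4,6] = [6] − [4].
The resulting 7×18 matrix has rank 6, and its Smith normal form has invariant factors (1,1,1,1,1,1).

Boundary ∂_2: C_2 → C_1 sends each 2-simplex [p,q,r] to [q,r] − [p,r] + [p,q]. For instance
  ∂[3,6,7] = [6,7] − [3,7] + [3,6],
  ∂[4,5,7] = [5,7] − [4,7] + [4,5].
As a 18×12 matrix over Z this has rank 12, with invariant factors (1,1,1,1,1,1,1,1,1,1,1,2).

Reading off H_k = ker ∂_k / im ∂_{k+1}:

  H_0: rank C_0 − rank ∂_1 = 7 − 6 = 1, and the invariant factors of ∂_1 are all 1, so H_0 = Z.
  H_1: rank ker ∂_1 − rank ∂_2 = (18 − 6) − 12 = 0, and ∂_2 has invariant factor 2 > 1, so H_1 = Z/2.
  H_2: rank ker ∂_2 − rank ∂_3 = (12 − 12) − 0 = 0, and there is no ∂_3, so H_2 = 0.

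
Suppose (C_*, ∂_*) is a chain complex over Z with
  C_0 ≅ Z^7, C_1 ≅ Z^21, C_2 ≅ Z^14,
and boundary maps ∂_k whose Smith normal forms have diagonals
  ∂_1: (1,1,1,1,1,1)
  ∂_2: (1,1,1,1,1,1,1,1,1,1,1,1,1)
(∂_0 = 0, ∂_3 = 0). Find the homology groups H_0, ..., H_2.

H_0: b_0 = 7 − 0 − 6 = 1; torsion from ∂_1 factors > 1: none. So H_0 = Z.
H_1: b_1 = 21 − 6 − 13 = 2; torsion from ∂_2 factors > 1: none. So H_1 = Z^2.
H_2: b_2 = 14 − 13 − 0 = 1; torsion from ∂_3 factors > 1: none. So H_2 = Z.

H_0 = Z,  H_1 = Z^2,  H_2 = Z.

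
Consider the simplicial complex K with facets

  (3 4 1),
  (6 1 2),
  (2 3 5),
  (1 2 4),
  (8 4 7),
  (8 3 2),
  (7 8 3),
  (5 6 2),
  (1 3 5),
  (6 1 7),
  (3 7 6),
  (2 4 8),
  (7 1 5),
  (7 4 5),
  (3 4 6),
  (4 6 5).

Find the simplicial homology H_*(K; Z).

H_0 = Z,  H_1 = Z^2,  H_2 = Z.

Take the total order 1 < 2 < 3 < 4 < 5 < 6 < 7 < 8 on the vertex set. Then K (dimension 2) consists of the simplices:

  0-simplices (8): [1], [2], [3], [4], [5], [6], [7], [8]
  1-simplices (24): (24 of them)
  2-simplices (16): [1,2,4], [1,2,6], [1,3,4], [1,3,5], [1,5,7], [1,6,7], [2,3,5], [2,3,8], [2,4,8], [2,5,6], [3,4,6], [3,6,7], [3,7,8], [4,5,6], [4,5,7], [4,7,8]

giving chain groups C_0 ≅ Z^8, C_1 ≅ Z^24, C_2 ≅ Z^16.

Boundary ∂_1: C_1 → C_0 maps an edge to its endpoints' difference, ∂[p,q] = q − p.
The resulting 8×24 matrix has rank 7, and its Smith normal form has invariant factors (1,1,1,1,1,1,1).

The boundary map ∂_2: C_2 → C_1 maps a triangle to the signed sum of its edges. For instance
  ∂[3,6,7] = [6,7] − [3,7] + [3,6],
  ∂[1,5,7] = [5,7] − [1,7] + [1,5].
The resulting 24×16 matrix has rank 15, and its Smith normal form has invariant factors (1,1,1,1,1,1,1,1,1,1,1,1,1,1,1).

Reading off H_k = ker ∂_k / im ∂_{k+1}:

  H_0: rank C_0 − rank ∂_1 = 8 − 7 = 1, and the invariant factors of ∂_1 are all 1, so H_0 ≅ Z.
  H_1: rank ker ∂_1 − rank ∂_2 = (24 − 7) − 15 = 2, and the invariant factors of ∂_2 are all 1, so H_1 ≅ Z^2.
  H_2: rank ker ∂_2 − rank ∂_3 = (16 − 15) − 0 = 1, and there is no ∂_3, so H_2 ≅ Z.

As a check, the Euler characteristic is 8 − 24 + 16 = 0, which agrees with 1 − 2 + 1 = 0.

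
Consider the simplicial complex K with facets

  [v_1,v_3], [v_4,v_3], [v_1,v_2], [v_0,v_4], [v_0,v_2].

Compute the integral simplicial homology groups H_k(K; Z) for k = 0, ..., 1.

Order the vertices as v_0 < v_1 < v_2 < v_3 < v_4. Listing each simplex with vertices in this order, K has dimension 1 with simplices:

  0-simplices (5): [v_0], [v_1], [v_2], [v_3], [v_4]
  1-simplices (5): [v_0,v_2], [v_0,v_4], [v_1,v_2], [v_1,v_3], [v_3,v_4]

giving chain groups C_0 ≅ Z^5, C_1 ≅ Z^5.

Boundary ∂_1: C_1 → C_0 is given by ∂[p,q] = [q] − [p]. For instance
  ∂[v_0,v_2] = [v_2] − [v_0].
The 5×5 boundary matrix has rank 4 and Smith normal form diag(1,1,1,1).

Reading off H_k = ker ∂_k / im ∂_{k+1}:

  H_0: rank C_0 − rank ∂_1 = 5 − 4 = 1, and the invariant factors of ∂_1 are all 1, so H_0 ≅ Z.
  H_1: rank ker ∂_1 − rank ∂_2 = (5 − 4) − 0 = 1, and there is no ∂_2, so H_1 ≅ Z.

H_0 ≅ Z,  H_1 ≅ Z.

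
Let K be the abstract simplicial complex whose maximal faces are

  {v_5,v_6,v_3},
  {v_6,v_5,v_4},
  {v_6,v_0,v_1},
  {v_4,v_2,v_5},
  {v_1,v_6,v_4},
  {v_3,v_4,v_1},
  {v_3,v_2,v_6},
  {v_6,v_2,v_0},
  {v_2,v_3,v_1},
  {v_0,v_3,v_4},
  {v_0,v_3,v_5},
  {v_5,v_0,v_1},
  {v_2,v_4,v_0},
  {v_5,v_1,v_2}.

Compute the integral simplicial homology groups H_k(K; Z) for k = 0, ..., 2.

H_0 ≅ Z,  H_1 ≅ Z^2,  H_2 ≅ Z.

Fix the vertex order v_0 < v_1 < v_2 < v_3 < v_4 < v_5 < v_6 and write every simplex with vertices in increasing order. Then dim K = 2 and the simplices of K are:

  0-simplices (7): [v_0], [v_1], [v_2], [v_3], [v_4], [v_5], [v_6]
  1-simplices (21): (21 of them)
  2-simplices (14): (14 of them)

so the chain groups are C_0 ≅ Z^7, C_1 ≅ Z^21, C_2 ≅ Z^14.

The boundary map ∂_1: C_1 → C_0 is given by ∂[p,q] = [q] − [p]. For instance
  ∂[v_2,v_3] = [v_3] − [v_2].
As a 7×21 matrix over Z this has rank 6, with invariant factors (1,1,1,1,1,1).

Boundary ∂_2: C_2 → C_1 acts by ∂[p,q,r] = [q,r] − [p,r] + [p,q]. For instance
  ∂[v_4,v_5,v_6] = [v_5,v_6] − [v_4,v_6] + [v_4,v_5],
  ∂[v_2,v_3,v_6] = [v_3,v_6] − [v_2,v_6] + [v_2,v_3].
This gives a 21×14 integer matrix of rank 13; reducing to Smith normal form yields diagonal entries (1,1,1,1,1,1,1,1,1,1,1,1,1).

Reading off H_k = ker ∂_k / im ∂_{k+1}:

  H_0: rank C_0 − rank ∂_1 = 7 − 6 = 1, and the invariant factors of ∂_1 are all 1, so H_0 = Z.
  H_1: rank ker ∂_1 − rank ∂_2 = (21 − 6) − 13 = 2, and the invariant factors of ∂_2 are all 1, so H_1 = Z^2.
  H_2: rank ker ∂_2 − rank ∂_3 = (14 − 13) − 0 = 1, and there is no ∂_3, so H_2 = Z.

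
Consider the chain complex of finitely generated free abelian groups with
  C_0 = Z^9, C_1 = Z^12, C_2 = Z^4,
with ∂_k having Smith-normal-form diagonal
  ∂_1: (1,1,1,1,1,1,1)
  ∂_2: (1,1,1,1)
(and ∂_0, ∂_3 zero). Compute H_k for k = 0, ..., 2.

H_0 = Z^2,  H_1 = Z,  H_2 = 0.

H_0: b_0 = 9 − 0 − 7 = 2; torsion from ∂_1 factors > 1: none. So H_0 = Z^2.
H_1: b_1 = 12 − 7 − 4 = 1; torsion from ∂_2 factors > 1: none. So H_1 = Z.
H_2: b_2 = 4 − 4 − 0 = 0; torsion from ∂_3 factors > 1: none. So H_2 = 0.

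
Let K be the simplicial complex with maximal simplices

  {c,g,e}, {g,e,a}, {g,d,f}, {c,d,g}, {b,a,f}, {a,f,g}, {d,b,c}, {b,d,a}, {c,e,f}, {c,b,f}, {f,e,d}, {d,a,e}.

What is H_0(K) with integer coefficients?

Take the total order a < b < c < d < e < f < g on the vertex set. Then K (dimension 2) consists of the simplices:

  0-simplices (7): a, b, c, d, e, f, g
  1-simplices (18): ab, ad, ae, af, ag, bc, bd, bf, cd, ce, cf, cg, de, df, dg, ef, eg, fg
  2-simplices (12): abd, abf, ade, aeg, afg, bcd, bcf, cdg, cef, ceg, def, dfg

Hence C_0 ≅ Z^7, C_1 ≅ Z^18, C_2 ≅ Z^12.

∂_1: C_1 → C_0 maps an edge to its endpoints' difference, ∂[p,q] = q − p. For instance
  ∂cf = f − c.
The resulting 7×18 matrix has rank 6, and its Smith normal form has invariant factors (1,1,1,1,1,1).

Boundary ∂_2: C_2 → C_1 acts by ∂[p,q,r] = [q,r] − [p,r] + [p,q]. For instance
  ∂dfg = fg − dg + df,
  ∂bcf = cf − bf + bc.
The resulting 18×12 matrix has rank 12, and its Smith normal form has invariant factors (1,1,1,1,1,1,1,1,1,1,1,2).

From H_k ≅ ker(∂_k) / im(∂_{k+1}) we obtain:

  H_0: rank C_0 − rank ∂_1 = 7 − 6 = 1, and the invariant factors of ∂_1 are all 1, so H_0 ≅ Z.

H_0 = Z.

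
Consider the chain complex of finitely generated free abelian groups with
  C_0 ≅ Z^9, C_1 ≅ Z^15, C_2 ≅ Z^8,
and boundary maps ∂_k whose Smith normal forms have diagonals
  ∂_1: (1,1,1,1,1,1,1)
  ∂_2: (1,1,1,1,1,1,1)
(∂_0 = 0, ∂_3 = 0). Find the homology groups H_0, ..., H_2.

H_0: b_0 = 9 − 0 − 7 = 2; torsion from ∂_1 factors > 1: none. So H_0 = Z^2.
H_1: b_1 = 15 − 7 − 7 = 1; torsion from ∂_2 factors > 1: none. So H_1 = Z.
H_2: b_2 = 8 − 7 − 0 = 1; torsion from ∂_3 factors > 1: none. So H_2 = Z.

H_0 = Z^2,  H_1 = Z,  H_2 = Z.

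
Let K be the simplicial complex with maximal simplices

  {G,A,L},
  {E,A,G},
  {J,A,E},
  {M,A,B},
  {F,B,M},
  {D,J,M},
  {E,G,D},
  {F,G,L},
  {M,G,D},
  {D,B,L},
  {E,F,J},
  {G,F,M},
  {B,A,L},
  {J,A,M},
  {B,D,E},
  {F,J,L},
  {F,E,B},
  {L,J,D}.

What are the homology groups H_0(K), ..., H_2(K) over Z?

H_0 ≅ Z,  H_1 ≅ Z^2,  H_2 ≅ Z.

Fix the vertex order A < B < D < E < F < G < J < L < M and write every simplex with vertices in increasing order. Then dim K = 2 and the simplices of K are:

  0-simplices (9): A, B, D, E, F, G, J, L, M
  1-simplices (27): AB, AE, AG, AJ, AL, AM, BD, BE, BF, BL, BM, DE, DG, DJ, DL, DM, EF, EG, EJ, FG, FJ, FL, FM, GL, GM, JL, JM
  2-simplices (18): ABL, ABM, AEG, AEJ, AGL, AJM, BDE, BDL, BEF, BFM, DEG, DGM, DJL, DJM, EFJ, FGL, FGM, FJL

Hence C_0 ≅ Z^9, C_1 ≅ Z^27, C_2 ≅ Z^18.

The boundary map ∂_1: C_1 → C_0 maps an edge to its endpoints' difference, ∂[p,q] = q − p.
The resulting 9×27 matrix has rank 8, and its Smith normal form has invariant factors (1,1,1,1,1,1,1,1).

Boundary ∂_2: C_2 → C_1 acts by ∂[p,q,r] = [q,r] − [p,r] + [p,q]. For instance
  ∂AEJ = EJ − AJ + AE,
  ∂DJL = JL − DL + DJ.
As a 27×18 matrix over Z this has rank 17, with invariant factors (1,1,1,1,1,1,1,1,1,1,1,1,1,1,1,1,1).

Now H_k = ker ∂_k / im ∂_{k+1}, so:

  H_0: rank C_0 − rank ∂_1 = 9 − 8 = 1, and the invariant factors of ∂_1 are all 1, so H_0 = Z.
  H_1: rank ker ∂_1 − rank ∂_2 = (27 − 8) − 17 = 2, and the invariant factors of ∂_2 are all 1, so H_1 = Z^2.
  H_2: rank ker ∂_2 − rank ∂_3 = (18 − 17) − 0 = 1, and there is no ∂_3, so H_2 = Z.

As a check, the Euler characteristic is 9 − 27 + 18 = 0, which agrees with 1 − 2 + 1 = 0.
(K is a triangulation of the torus T^2.)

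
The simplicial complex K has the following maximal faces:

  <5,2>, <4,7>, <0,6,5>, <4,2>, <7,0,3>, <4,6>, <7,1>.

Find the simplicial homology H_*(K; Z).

H_0 ≅ Z,  H_1 ≅ Z^2,  H_2 = 0.

Order the vertices as 0 < 1 < 2 < 3 < 4 < 5 < 6 < 7. Listing each simplex with vertices in this order, K has dimension 2 with simplices:

  0-simplices (8): [0], [1], [2], [3], [4], [5], [6], [7]
  1-simplices (11): [0,3], [0,5], [0,6], [0,7], [1,7], [2,4], [2,5], [3,7], [4,6], [4,7], [5,6]
  2-simplices (2): [0,3,7], [0,5,6]

Hence C_0 ≅ Z^8, C_1 ≅ Z^11, C_2 ≅ Z^2.

∂_1: C_1 → C_0 maps an edge to its endpoints' difference, ∂[p,q] = q − p.
This gives a 8×11 integer matrix of rank 7; reducing to Smith normal form yields diagonal entries (1,1,1,1,1,1,1).

The boundary map ∂_2: C_2 → C_1 sends each 2-simplex [p,q,r] to [q,r] − [p,r] + [p,q]. For instance
  ∂[0,5,6] = [5,6] − [0,6] + [0,5],
  ∂[0,3,7] = [3,7] − [0,7] + [0,3].
The resulting 11×2 matrix has rank 2, and its Smith normal form has invariant factors (1,1).

Reading off H_k = ker ∂_k / im ∂_{k+1}:

  H_0: rank C_0 − rank ∂_1 = 8 − 7 = 1, and the invariant factors of ∂_1 are all 1, so H_0 ≅ Z.
  H_1: rank ker ∂_1 − rank ∂_2 = (11 − 7) − 2 = 2, and the invariant factors of ∂_2 are all 1, so H_1 ≅ Z^2.
  H_2: rank ker ∂_2 − rank ∂_3 = (2 − 2) − 0 = 0, and there is no ∂_3, so H_2 ≅ 0.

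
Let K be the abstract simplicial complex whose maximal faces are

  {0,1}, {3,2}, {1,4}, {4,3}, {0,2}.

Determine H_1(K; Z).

H_1 = Z.

Order the vertices as 0 < 1 < 2 < 3 < 4. Listing each simplex with vertices in this order, K has dimension 1 with simplices:

  0-simplices (5): [0], [1], [2], [3], [4]
  1-simplices (5): [0,1], [0,2], [1,4], [2,3], [3,4]

Hence C_0 ≅ Z^5, C_1 ≅ Z^5.

∂_1: C_1 → C_0 is given by ∂[p,q] = [q] − [p].
The 5×5 boundary matrix has rank 4 and Smith normal form diag(1,1,1,1).

Reading off H_k = ker ∂_k / im ∂_{k+1}:

  H_1: rank ker ∂_1 − rank ∂_2 = (5 − 4) − 0 = 1, and there is no ∂_2, so H_1 = Z.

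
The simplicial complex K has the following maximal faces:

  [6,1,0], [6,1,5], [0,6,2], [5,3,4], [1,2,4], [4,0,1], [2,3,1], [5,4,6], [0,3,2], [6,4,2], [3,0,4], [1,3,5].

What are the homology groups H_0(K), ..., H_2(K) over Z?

H_0 ≅ Z,  H_1 ≅ Z/2Z,  H_2 = 0.

Fix the vertex order 0 < 1 < 2 < 3 < 4 < 5 < 6 and write every simplex with vertices in increasing order. Then dim K = 2 and the simplices of K are:

  0-simplices (7): [0], [1], [2], [3], [4], [5], [6]
  1-simplices (18): [0,1], [0,2], [0,3], [0,4], [0,6], [1,2], [1,3], [1,4], [1,5], [1,6], [2,3], [2,4], [2,6], [3,4], [3,5], [4,5], [4,6], [5,6]
  2-simplices (12): [0,1,4], [0,1,6], [0,2,3], [0,2,6], [0,3,4], [1,2,3], [1,2,4], [1,3,5], [1,5,6], [2,4,6], [3,4,5], [4,5,6]

so the chain groups are C_0 ≅ Z^7, C_1 ≅ Z^18, C_2 ≅ Z^12.

∂_1: C_1 → C_0 is given by ∂[p,q] = [q] − [p]. For instance
  ∂[0,6] = [6] − [0].
The 7×18 boundary matrix has rank 6 and Smith normal form diag(1,1,1,1,1,1).

∂_2: C_2 → C_1 acts by ∂[p,q,r] = [q,r] − [p,r] + [p,q]. For instance
  ∂[1,3,5] = [3,5] − [1,5] + [1,3],
  ∂[3,4,5] = [4,5] − [3,5] + [3,4].
The 18×12 boundary matrix has rank 12 and Smith normal form diag(1,1,1,1,1,1,1,1,1,1,1,2).

Computing H_k = (kernel of ∂_k) / (image of ∂_{k+1}):

  H_0: rank C_0 − rank ∂_1 = 7 − 6 = 1, and the invariant factors of ∂_1 are all 1, so H_0 = Z.
  H_1: rank ker ∂_1 − rank ∂_2 = (18 − 6) − 12 = 0, and ∂_2 has invariant factor 2 > 1, so H_1 = Z/2Z.
  H_2: rank ker ∂_2 − rank ∂_3 = (12 − 12) − 0 = 0, and there is no ∂_3, so H_2 = 0.

As a check, the Euler characteristic is 7 − 18 + 12 = 1, which agrees with 1 − 0 + 0 = 1.
(K is a triangulation of the real projective plane RP^2.)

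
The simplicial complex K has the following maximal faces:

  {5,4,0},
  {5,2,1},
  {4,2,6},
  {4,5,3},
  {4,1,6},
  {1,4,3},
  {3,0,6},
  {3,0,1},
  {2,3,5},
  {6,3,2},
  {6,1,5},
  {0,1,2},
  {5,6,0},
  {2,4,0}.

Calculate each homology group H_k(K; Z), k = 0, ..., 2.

Fix the vertex order 0 < 1 < 2 < 3 < 4 < 5 < 6 and write every simplex with vertices in increasing order. Then dim K = 2 and the simplices of K are:

  0-simplices (7): [0], [1], [2], [3], [4], [5], [6]
  1-simplices (21): [0,1], [0,2], [0,3], [0,4], [0,5], [0,6], [1,2], [1,3], [1,4], [1,5], [1,6], [2,3], [2,4], [2,5], [2,6], [3,4], [3,5], [3,6], [4,5], [4,6], [5,6]
  2-simplices (14): [0,1,2], [0,1,3], [0,2,4], [0,3,6], [0,4,5], [0,5,6], [1,2,5], [1,3,4], [1,4,6], [1,5,6], [2,3,5], [2,3,6], [2,4,6], [3,4,5]

giving chain groups C_0 ≅ Z^7, C_1 ≅ Z^21, C_2 ≅ Z^14.

∂_1: C_1 → C_0 sends each edge [p,q] (with p < q) to q − p. For instance
  ∂[1,6] = [6] − [1].
This gives a 7×21 integer matrix of rank 6; reducing to Smith normal form yields diagonal entries (1,1,1,1,1,1).

∂_2: C_2 → C_1 sends each 2-simplex [p,q,r] to [q,r] − [p,r] + [p,q]. For instance
  ∂[0,3,6] = [3,6] − [0,6] + [0,3],
  ∂[1,5,6] = [5,6] − [1,6] + [1,5].
The 21×14 boundary matrix has rank 13 and Smith normal form diag(1,1,1,1,1,1,1,1,1,1,1,1,1).

Now H_k = ker ∂_k / im ∂_{k+1}, so:

  H_0: rank C_0 − rank ∂_1 = 7 − 6 = 1, and the invariant factors of ∂_1 are all 1, so H_0 ≅ Z.
  H_1: rank ker ∂_1 − rank ∂_2 = (21 − 6) − 13 = 2, and the invariant factors of ∂_2 are all 1, so H_1 ≅ Z^2.
  H_2: rank ker ∂_2 − rank ∂_3 = (14 − 13) − 0 = 1, and there is no ∂_3, so H_2 ≅ Z.

H_0 = Z,  H_1 = Z^2,  H_2 = Z.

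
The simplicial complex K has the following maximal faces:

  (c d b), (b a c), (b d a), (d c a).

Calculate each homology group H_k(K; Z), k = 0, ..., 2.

H_0 ≅ Z,  H_1 = 0,  H_2 ≅ Z.

We work with the vertex ordering a < b < c < d. The simplices of K, each written with vertices in increasing order, are:

  0-simplices (4): a, b, c, d
  1-simplices (6): ab, ac, ad, bc, bd, cd
  2-simplices (4): abc, abd, acd, bcd

so the chain groups are C_0 ≅ Z^4, C_1 ≅ Z^6, C_2 ≅ Z^4.

Boundary ∂_1: C_1 → C_0 maps an edge to its endpoints' difference, ∂[p,q] = q − p.
This gives a 4×6 integer matrix of rank 3; reducing to Smith normal form yields diagonal entries (1,1,1).

Boundary ∂_2: C_2 → C_1 maps a triangle to the signed sum of its edges. For instance
  ∂bcd = cd − bd + bc,
  ∂abc = bc − ac + ab.
The resulting 6×4 matrix has rank 3, and its Smith normal form has invariant factors (1,1,1).

From H_k ≅ ker(∂_k) / im(∂_{k+1}) we obtain:

  H_0: rank C_0 − rank ∂_1 = 4 − 3 = 1, and the invariant factors of ∂_1 are all 1, so H_0 ≅ Z.
  H_1: rank ker ∂_1 − rank ∂_2 = (6 − 3) − 3 = 0, and the invariant factors of ∂_2 are all 1, so H_1 ≅ 0.
  H_2: rank ker ∂_2 − rank ∂_3 = (4 − 3) − 0 = 1, and there is no ∂_3, so H_2 ≅ Z.

As a check, the Euler characteristic is 4 − 6 + 4 = 2, which agrees with 1 − 0 + 1 = 2.
(K is a triangulation of the 2-sphere S^2.)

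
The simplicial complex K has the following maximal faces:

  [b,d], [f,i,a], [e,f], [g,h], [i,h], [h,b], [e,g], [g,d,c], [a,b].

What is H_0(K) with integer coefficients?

H_0 = Z.

Take the total order a < b < c < d < e < f < g < h < i on the vertex set. Then K (dimension 2) consists of the simplices:

  0-simplices (9): a, b, c, d, e, f, g, h, i
  1-simplices (13): ab, af, ai, bd, bh, cd, cg, dg, ef, eg, fi, gh, hi
  2-simplices (2): afi, cdg

Hence C_0 ≅ Z^9, C_1 ≅ Z^13, C_2 ≅ Z^2.

The boundary map ∂_1: C_1 → C_0 maps an edge to its endpoints' difference, ∂[p,q] = q − p.
This gives a 9×13 integer matrix of rank 8; reducing to Smith normal form yields diagonal entries (1,1,1,1,1,1,1,1).

Boundary ∂_2: C_2 → C_1 acts by ∂[p,q,r] = [q,r] − [p,r] + [p,q]. For instance
  ∂afi = fi − ai + af,
  ∂cdg = dg − cg + cd.
As a 13×2 matrix over Z this has rank 2, with invariant factors (1,1).

Computing H_k = (kernel of ∂_k) / (image of ∂_{k+1}):

  H_0: rank C_0 − rank ∂_1 = 9 − 8 = 1, and the invariant factors of ∂_1 are all 1, so H_0 ≅ Z.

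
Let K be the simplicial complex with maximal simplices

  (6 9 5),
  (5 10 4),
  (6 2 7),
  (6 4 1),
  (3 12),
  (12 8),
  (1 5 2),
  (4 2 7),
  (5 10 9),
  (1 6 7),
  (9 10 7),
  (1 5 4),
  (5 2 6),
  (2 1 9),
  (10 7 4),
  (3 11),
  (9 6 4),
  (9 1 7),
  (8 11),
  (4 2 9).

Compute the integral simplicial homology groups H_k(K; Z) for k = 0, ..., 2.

H_0 = Z^2,  H_1 = Z^3,  H_2 = Z.

Order the vertices as 1 < 2 < 3 < 4 < 5 < 6 < 7 < 8 < 9 < 10 < 11 < 12. Listing each simplex with vertices in this order, K has dimension 2 with simplices:

  0-simplices (12): [1], [2], [3], [4], [5], [6], [7], [8], [9], [10], [11], [12]
  1-simplices (28): (28 of them)
  2-simplices (16): [1,2,5], [1,2,9], [1,4,5], [1,4,6], [1,6,7], [1,7,9], [2,4,7], [2,4,9], [2,5,6], [2,6,7], [4,5,10], [4,6,9], [4,7,10], [5,6,9], [5,9,10], [7,9,10]

giving chain groups C_0 ≅ Z^12, C_1 ≅ Z^28, C_2 ≅ Z^16.

Boundary ∂_1: C_1 → C_0 maps an edge to its endpoints' difference, ∂[p,q] = q − p. For instance
  ∂[4,7] = [7] − [4].
The 12×28 boundary matrix has rank 10 and Smith normal form diag(1,1,1,1,1,1,1,1,1,1).

∂_2: C_2 → C_1 maps a triangle to the signed sum of its edges. For instance
  ∂[4,5,10] = [5,10] − [4,10] + [4,5],
  ∂[2,4,9] = [4,9] − [2,9] + [2,4].
As a 28×16 matrix over Z this has rank 15, with invariant factors (1,1,1,1,1,1,1,1,1,1,1,1,1,1,1).

Computing H_k = (kernel of ∂_k) / (image of ∂_{k+1}):

  H_0: rank C_0 − rank ∂_1 = 12 − 10 = 2, and the invariant factors of ∂_1 are all 1, so H_0 ≅ Z^2.
  H_1: rank ker ∂_1 − rank ∂_2 = (28 − 10) − 15 = 3, and the invariant factors of ∂_2 are all 1, so H_1 ≅ Z^3.
  H_2: rank ker ∂_2 − rank ∂_3 = (16 − 15) − 0 = 1, and there is no ∂_3, so H_2 ≅ Z.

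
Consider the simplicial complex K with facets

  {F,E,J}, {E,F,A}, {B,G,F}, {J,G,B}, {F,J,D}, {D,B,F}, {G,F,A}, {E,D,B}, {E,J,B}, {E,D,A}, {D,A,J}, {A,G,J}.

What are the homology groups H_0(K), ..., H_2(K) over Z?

Fix the vertex order A < B < D < E < F < G < J and write every simplex with vertices in increasing order. Then dim K = 2 and the simplices of K are:

  0-simplices (7): A, B, D, E, F, G, J
  1-simplices (18): AD, AE, AF, AG, AJ, BD, BE, BF, BG, BJ, DE, DF, DJ, EF, EJ, FG, FJ, GJ
  2-simplices (12): ADE, ADJ, AEF, AFG, AGJ, BDE, BDF, BEJ, BFG, BGJ, DFJ, EFJ

Hence C_0 ≅ Z^7, C_1 ≅ Z^18, C_2 ≅ Z^12.

Boundary ∂_1: C_1 → C_0 sends each edge [p,q] (with p < q) to q − p. For instance
  ∂EF = F − E.
This gives a 7×18 integer matrix of rank 6; reducing to Smith normal form yields diagonal entries (1,1,1,1,1,1).

Boundary ∂_2: C_2 → C_1 acts by ∂[p,q,r] = [q,r] − [p,r] + [p,q]. For instance
  ∂ADE = DE − AE + AD,
  ∂AGJ = GJ − AJ + AG.
This gives a 18×12 integer matrix of rank 12; reducing to Smith normal form yields diagonal entries (1,1,1,1,1,1,1,1,1,1,1,2).

Reading off H_k = ker ∂_k / im ∂_{k+1}:

  H_0: rank C_0 − rank ∂_1 = 7 − 6 = 1, and the invariant factors of ∂_1 are all 1, so H_0 = Z.
  H_1: rank ker ∂_1 − rank ∂_2 = (18 − 6) − 12 = 0, and ∂_2 has invariant factor 2 > 1, so H_1 = Z/2.
  H_2: rank ker ∂_2 − rank ∂_3 = (12 − 12) − 0 = 0, and there is no ∂_3, so H_2 = 0.

(K is a triangulation of the real projective plane RP^2.)

H_0 ≅ Z,  H_1 ≅ Z/2,  H_2 = 0.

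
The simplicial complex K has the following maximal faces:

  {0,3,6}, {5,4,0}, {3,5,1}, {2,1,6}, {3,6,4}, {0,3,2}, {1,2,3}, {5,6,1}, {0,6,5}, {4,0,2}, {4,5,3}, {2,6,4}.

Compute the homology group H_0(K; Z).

H_0 = Z.

K has 7 vertices, 18 edges, 12 triangles.
rank ∂_0 = 0, rank ∂_1 = 6 ⇒ b_0 = 7 − 0 − 6 = 1; all invariant factors of ∂_1 are 1 so no torsion. So H_0 = Z.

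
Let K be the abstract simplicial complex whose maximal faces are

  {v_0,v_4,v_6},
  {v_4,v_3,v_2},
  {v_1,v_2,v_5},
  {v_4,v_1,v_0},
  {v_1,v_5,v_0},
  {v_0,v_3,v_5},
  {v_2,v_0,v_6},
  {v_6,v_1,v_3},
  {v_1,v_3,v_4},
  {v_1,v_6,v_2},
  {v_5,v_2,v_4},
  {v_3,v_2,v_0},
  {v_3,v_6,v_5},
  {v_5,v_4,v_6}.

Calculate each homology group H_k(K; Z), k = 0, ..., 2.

We work with the vertex ordering v_0 < v_1 < v_2 < v_3 < v_4 < v_5 < v_6. The simplices of K, each written with vertices in increasing order, are:

  0-simplices (7): [v_0], [v_1], [v_2], [v_3], [v_4], [v_5], [v_6]
  1-simplices (21): (21 of them)
  2-simplices (14): (14 of them)

Hence C_0 ≅ Z^7, C_1 ≅ Z^21, C_2 ≅ Z^14.

The boundary map ∂_1: C_1 → C_0 is given by ∂[p,q] = [q] − [p].
As a 7×21 matrix over Z this has rank 6, with invariant factors (1,1,1,1,1,1).

Boundary ∂_2: C_2 → C_1 sends each 2-simplex [p,q,r] to [q,r] − [p,r] + [p,q]. For instance
  ∂[v_1,v_2,v_6] = [v_2,v_6] − [v_1,v_6] + [v_1,v_2],
  ∂[v_0,v_2,v_3] = [v_2,v_3] − [v_0,v_3] + [v_0,v_2].
As a 21×14 matrix over Z this has rank 13, with invariant factors (1,1,1,1,1,1,1,1,1,1,1,1,1).

From H_k ≅ ker(∂_k) / im(∂_{k+1}) we obtain:

  H_0: rank C_0 − rank ∂_1 = 7 − 6 = 1, and the invariant factors of ∂_1 are all 1, so H_0 ≅ Z.
  H_1: rank ker ∂_1 − rank ∂_2 = (21 − 6) − 13 = 2, and the invariant factors of ∂_2 are all 1, so H_1 ≅ Z^2.
  H_2: rank ker ∂_2 − rank ∂_3 = (14 − 13) − 0 = 1, and there is no ∂_3, so H_2 ≅ Z.

(K is a triangulation of the torus T^2.)

H_0 ≅ Z,  H_1 ≅ Z^2,  H_2 ≅ Z.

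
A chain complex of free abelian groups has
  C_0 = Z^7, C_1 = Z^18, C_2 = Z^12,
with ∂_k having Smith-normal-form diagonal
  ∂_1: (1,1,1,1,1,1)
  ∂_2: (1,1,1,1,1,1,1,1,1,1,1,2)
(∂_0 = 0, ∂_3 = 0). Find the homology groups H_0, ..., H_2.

H_0: b_0 = 7 − 0 − 6 = 1; torsion from ∂_1 factors > 1: none. So H_0 ≅ Z.
H_1: b_1 = 18 − 6 − 12 = 0; torsion from ∂_2 factors > 1: [2]. So H_1 ≅ Z/2.
H_2: b_2 = 12 − 12 − 0 = 0; torsion from ∂_3 factors > 1: none. So H_2 ≅ 0.

H_0 ≅ Z,  H_1 ≅ Z/2,  H_2 = 0.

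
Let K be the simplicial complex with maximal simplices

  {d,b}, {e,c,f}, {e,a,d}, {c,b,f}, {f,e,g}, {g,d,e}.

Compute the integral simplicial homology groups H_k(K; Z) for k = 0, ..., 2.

We work with the vertex ordering a < b < c < d < e < f < g. The simplices of K, each written with vertices in increasing order, are:

  0-simplices (7): a, b, c, d, e, f, g
  1-simplices (12): ad, ae, bc, bd, bf, ce, cf, de, dg, ef, eg, fg
  2-simplices (5): ade, bcf, cef, deg, efg

Hence C_0 ≅ Z^7, C_1 ≅ Z^12, C_2 ≅ Z^5.

Boundary ∂_1: C_1 → C_0 sends each edge [p,q] (with p < q) to q − p. For instance
  ∂de = e − d.
The 7×12 boundary matrix has rank 6 and Smith normal form diag(1,1,1,1,1,1).

∂_2: C_2 → C_1 maps a triangle to the signed sum of its edges. For instance
  ∂deg = eg − dg + de,
  ∂efg = fg − eg + ef.
The resulting 12×5 matrix has rank 5, and its Smith normal form has invariant factors (1,1,1,1,1).

Now H_k = ker ∂_k / im ∂_{k+1}, so:

  H_0: rank C_0 − rank ∂_1 = 7 − 6 = 1, and the invariant factors of ∂_1 are all 1, so H_0 = Z.
  H_1: rank ker ∂_1 − rank ∂_2 = (12 − 6) − 5 = 1, and the invariant factors of ∂_2 are all 1, so H_1 = Z.
  H_2: rank ker ∂_2 − rank ∂_3 = (5 − 5) − 0 = 0, and there is no ∂_3, so H_2 = 0.

H_0 = Z,  H_1 = Z,  H_2 = 0.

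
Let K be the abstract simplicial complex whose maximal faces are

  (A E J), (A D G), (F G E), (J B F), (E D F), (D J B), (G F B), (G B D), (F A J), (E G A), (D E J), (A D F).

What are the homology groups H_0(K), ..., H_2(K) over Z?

H_0 ≅ Z,  H_1 ≅ Z/2,  H_2 = 0.

Order the vertices as A < B < D < E < F < G < J. Listing each simplex with vertices in this order, K has dimension 2 with simplices:

  0-simplices (7): A, B, D, E, F, G, J
  1-simplices (18): AD, AE, AF, AG, AJ, BD, BF, BG, BJ, DE, DF, DG, DJ, EF, EG, EJ, FG, FJ
  2-simplices (12): ADF, ADG, AEG, AEJ, AFJ, BDG, BDJ, BFG, BFJ, DEF, DEJ, EFG

Hence C_0 ≅ Z^7, C_1 ≅ Z^18, C_2 ≅ Z^12.

∂_1: C_1 → C_0 sends each edge [p,q] (with p < q) to q − p.
The resulting 7×18 matrix has rank 6, and its Smith normal form has invariant factors (1,1,1,1,1,1).

∂_2: C_2 → C_1 sends each 2-simplex [p,q,r] to [q,r] − [p,r] + [p,q]. For instance
  ∂ADF = DF − AF + AD,
  ∂DEJ = EJ − DJ + DE.
The resulting 18×12 matrix has rank 12, and its Smith normal form has invariant factors (1,1,1,1,1,1,1,1,1,1,1,2).

Now H_k = ker ∂_k / im ∂_{k+1}, so:

  H_0: rank C_0 − rank ∂_1 = 7 − 6 = 1, and the invariant factors of ∂_1 are all 1, so H_0 = Z.
  H_1: rank ker ∂_1 − rank ∂_2 = (18 − 6) − 12 = 0, and ∂_2 has invariant factor 2 > 1, so H_1 = Z/2.
  H_2: rank ker ∂_2 − rank ∂_3 = (12 − 12) − 0 = 0, and there is no ∂_3, so H_2 = 0.

As a check, the Euler characteristic is 7 − 18 + 12 = 1, which agrees with 1 − 0 + 0 = 1.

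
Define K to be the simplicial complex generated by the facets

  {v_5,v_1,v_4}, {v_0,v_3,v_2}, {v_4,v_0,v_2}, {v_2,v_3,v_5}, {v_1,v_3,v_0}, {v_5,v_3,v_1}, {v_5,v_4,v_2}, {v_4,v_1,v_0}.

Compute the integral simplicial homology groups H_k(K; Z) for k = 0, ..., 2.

H_0 ≅ Z,  H_1 = 0,  H_2 ≅ Z.

Fix the vertex order v_0 < v_1 < v_2 < v_3 < v_4 < v_5 and write every simplex with vertices in increasing order. Then dim K = 2 and the simplices of K are:

  0-simplices (6): [v_0], [v_1], [v_2], [v_3], [v_4], [v_5]
  1-simplices (12): [v_0,v_1], [v_0,v_2], [v_0,v_3], [v_0,v_4], [v_1,v_3], [v_1,v_4], [v_1,v_5], [v_2,v_3], [v_2,v_4], [v_2,v_5], [v_3,v_5], [v_4,v_5]
  2-simplices (8): [v_0,v_1,v_3], [v_0,v_1,v_4], [v_0,v_2,v_3], [v_0,v_2,v_4], [v_1,v_3,v_5], [v_1,v_4,v_5], [v_2,v_3,v_5], [v_2,v_4,v_5]

giving chain groups C_0 ≅ Z^6, C_1 ≅ Z^12, C_2 ≅ Z^8.

∂_1: C_1 → C_0 is given by ∂[p,q] = [q] − [p].
The 6×12 boundary matrix has rank 5 and Smith normal form diag(1,1,1,1,1).

The boundary map ∂_2: C_2 → C_1 acts by ∂[p,q,r] = [q,r] − [p,r] + [p,q]. For instance
  ∂[v_0,v_1,v_4] = [v_1,v_4] − [v_0,v_4] + [v_0,v_1],
  ∂[v_2,v_3,v_5] = [v_3,v_5] − [v_2,v_5] + [v_2,v_3].
The resulting 12×8 matrix has rank 7, and its Smith normal form has invariant factors (1,1,1,1,1,1,1).

Reading off H_k = ker ∂_k / im ∂_{k+1}:

  H_0: rank C_0 − rank ∂_1 = 6 − 5 = 1, and the invariant factors of ∂_1 are all 1, so H_0 ≅ Z.
  H_1: rank ker ∂_1 − rank ∂_2 = (12 − 5) − 7 = 0, and the invariant factors of ∂_2 are all 1, so H_1 ≅ 0.
  H_2: rank ker ∂_2 − rank ∂_3 = (8 − 7) − 0 = 1, and there is no ∂_3, so H_2 ≅ Z.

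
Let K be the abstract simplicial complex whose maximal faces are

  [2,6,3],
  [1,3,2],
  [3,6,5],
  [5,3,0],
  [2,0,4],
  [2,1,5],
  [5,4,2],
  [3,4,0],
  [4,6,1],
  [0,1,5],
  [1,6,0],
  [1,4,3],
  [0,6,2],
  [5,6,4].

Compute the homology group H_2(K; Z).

H_2 = Z.

We work with the vertex ordering 0 < 1 < 2 < 3 < 4 < 5 < 6. The simplices of K, each written with vertices in increasing order, are:

  0-simplices (7): [0], [1], [2], [3], [4], [5], [6]
  1-simplices (21): [0,1], [0,2], [0,3], [0,4], [0,5], [0,6], [1,2], [1,3], [1,4], [1,5], [1,6], [2,3], [2,4], [2,5], [2,6], [3,4], [3,5], [3,6], [4,5], [4,6], [5,6]
  2-simplices (14): [0,1,5], [0,1,6], [0,2,4], [0,2,6], [0,3,4], [0,3,5], [1,2,3], [1,2,5], [1,3,4], [1,4,6], [2,3,6], [2,4,5], [3,5,6], [4,5,6]

Hence C_0 ≅ Z^7, C_1 ≅ Z^21, C_2 ≅ Z^14.

The boundary map ∂_1: C_1 → C_0 is given by ∂[p,q] = [q] − [p]. For instance
  ∂[0,5] = [5] − [0].
The 7×21 boundary matrix has rank 6 and Smith normal form diag(1,1,1,1,1,1).

The boundary map ∂_2: C_2 → C_1 sends each 2-simplex [p,q,r] to [q,r] − [p,r] + [p,q]. For instance
  ∂[1,2,5] = [2,5] − [1,5] + [1,2],
  ∂[0,2,4] = [2,4] − [0,4] + [0,2].
This gives a 21×14 integer matrix of rank 13; reducing to Smith normal form yields diagonal entries (1,1,1,1,1,1,1,1,1,1,1,1,1).

Computing H_k = (kernel of ∂_k) / (image of ∂_{k+1}):

  H_2: rank ker ∂_2 − rank ∂_3 = (14 − 13) − 0 = 1, and there is no ∂_3, so H_2 = Z.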